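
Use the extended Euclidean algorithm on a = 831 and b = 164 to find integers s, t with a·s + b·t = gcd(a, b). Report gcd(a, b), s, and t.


Euclidean algorithm on (831, 164) — divide until remainder is 0:
  831 = 5 · 164 + 11
  164 = 14 · 11 + 10
  11 = 1 · 10 + 1
  10 = 10 · 1 + 0
gcd(831, 164) = 1.
Track Bezout coefficients alongside the remainders: start with r₀ = 831 = a·1 + b·0 (s = 1, t = 0) and r₁ = 164 = a·0 + b·1 (s = 0, t = 1); each new remainder r_{k+1} = r_{k-1} − q_k·r_k inherits s_{k+1} = s_{k-1} − q_k·s_k, t_{k+1} = t_{k-1} − q_k·t_k, so r_k = a·s_k + b·t_k at every step:
  q = 5: r = 11, s = 1 − 5·0 = 1, t = 0 − 5·1 = -5  (check: 831·1 + 164·(-5) = 11)
  q = 14: r = 10, s = 0 − 14·1 = -14, t = 1 − 14·(-5) = 71  (check: 831·(-14) + 164·71 = 10)
  q = 1: r = 1, s = 1 − 1·(-14) = 15, t = -5 − 1·71 = -76  (check: 831·15 + 164·(-76) = 1)
The row with r = 1 (the gcd) gives the Bezout coefficients s = 15, t = -76.
Result: 831 · (15) + 164 · (-76) = 1.

gcd(831, 164) = 1; s = 15, t = -76 (check: 831·15 + 164·(-76) = 1).


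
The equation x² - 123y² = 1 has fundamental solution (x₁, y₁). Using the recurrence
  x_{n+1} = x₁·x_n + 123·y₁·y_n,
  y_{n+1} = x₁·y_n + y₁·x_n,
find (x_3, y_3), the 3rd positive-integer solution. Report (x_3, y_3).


Step 1: Find the fundamental solution (x₁, y₁) of x² - 123y² = 1.
  Expand √123 as a continued fraction. a₀ = ⌊√123⌋ = 11; iterate m_{k+1} = d_k·a_k − m_k, d_{k+1} = (123 − m_{k+1}²)/d_k, a_{k+1} = ⌊(a₀ + m_{k+1})/d_{k+1}⌋ (starting m₀ = 0, d₀ = 1), with convergents p_k = a_k·p_{k-1} + p_{k-2}, q_k = a_k·q_{k-1} + q_{k-2} (p₋₁ = 1, q₋₁ = 0):
  k = 0: a₀ = 11; p₀/q₀ = 11/1; p₀² − 123·q₀² = 121 − 123 = -2.
  k = 1: m = 11, d = 2, a = ⌊(11 + 11)/2⌋ = 11; p/q = (11·11 + 1)/(11·1 + 0) = 122/11; p² − 123·q² = 14884 − 14883 = 1.
  The first convergent with p² − 123·q² = 1 gives the fundamental solution (x₁, y₁) = (122, 11).
Step 2: Apply the recurrence (x_{n+1}, y_{n+1}) = (x₁x_n + 123y₁y_n, x₁y_n + y₁x_n) repeatedly.
  From (x_1, y_1) = (122, 11): x_2 = 122·122 + 123·11·11 = 29767; y_2 = 122·11 + 11·122 = 2684.
  From (x_2, y_2) = (29767, 2684): x_3 = 122·29767 + 123·11·2684 = 7263026; y_3 = 122·2684 + 11·29767 = 654885.
Step 3: Verify x_3² - 123·y_3² = 52751546676676 - 52751546676675 = 1 (should be 1). ✓

(x_1, y_1) = (122, 11); (x_3, y_3) = (7263026, 654885).


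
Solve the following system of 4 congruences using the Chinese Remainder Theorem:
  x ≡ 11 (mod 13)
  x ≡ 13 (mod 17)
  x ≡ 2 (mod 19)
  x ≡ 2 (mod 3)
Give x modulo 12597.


Product of moduli M = 13 · 17 · 19 · 3 = 12597.
Merge one congruence at a time:
  Start: x ≡ 11 (mod 13).
  Combine with x ≡ 13 (mod 17); new modulus lcm = 221.
    Write x = 11 + 13·t and substitute into x ≡ 13 (mod 17): 13·t ≡ 13 − 11 = 2 (mod 17).
    The inverse of 13 mod 17 is 4 (since 13·4 = 52 = 3·17 + 1), so t ≡ 4·2 = 8 ≡ 8 (mod 17).
    Then x = 11 + 13·8 = 115, valid modulo lcm(13, 17) = 221: x ≡ 115 (mod 221).
  Combine with x ≡ 2 (mod 19); new modulus lcm = 4199.
    Write x = 115 + 221·t and substitute into x ≡ 2 (mod 19): 221·t ≡ 2 − 115 = -113 (mod 19).
    Reduce coefficients mod 19: 12·t ≡ 1 (mod 19).
    The inverse of 12 mod 19 is 8 (since 12·8 = 96 = 5·19 + 1), so t ≡ 8·1 = 8 ≡ 8 (mod 19).
    Then x = 115 + 221·8 = 1883, valid modulo lcm(221, 19) = 4199: x ≡ 1883 (mod 4199).
  Combine with x ≡ 2 (mod 3); new modulus lcm = 12597.
    Write x = 1883 + 4199·t and substitute into x ≡ 2 (mod 3): 4199·t ≡ 2 − 1883 = -1881 (mod 3).
    Reduce coefficients mod 3: 2·t ≡ 0 (mod 3).
    The inverse of 2 mod 3 is 2 (since 2·2 = 4 = 1·3 + 1), so t ≡ 2·0 = 0 ≡ 0 (mod 3).
    Then x = 1883 + 4199·0 = 1883, valid modulo lcm(4199, 3) = 12597: x ≡ 1883 (mod 12597).
Verify against each original: 1883 mod 13 = 11, 1883 mod 17 = 13, 1883 mod 19 = 2, 1883 mod 3 = 2.

x ≡ 1883 (mod 12597).


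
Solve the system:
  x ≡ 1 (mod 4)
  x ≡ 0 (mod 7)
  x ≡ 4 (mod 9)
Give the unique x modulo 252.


Moduli 4, 7, 9 are pairwise coprime; by CRT there is a unique solution modulo M = 4 · 7 · 9 = 252.
Solve pairwise, accumulating the modulus:
  Start with x ≡ 1 (mod 4).
  Combine with x ≡ 0 (mod 7): since gcd(4, 7) = 1, we get a unique residue mod 28.
    Write x = 1 + 4·t and substitute into x ≡ 0 (mod 7): 4·t ≡ 0 − 1 = -1 (mod 7).
    Reduce coefficients mod 7: 4·t ≡ 6 (mod 7).
    The inverse of 4 mod 7 is 2 (since 4·2 = 8 = 1·7 + 1), so t ≡ 2·6 = 12 ≡ 5 (mod 7).
    Then x = 1 + 4·5 = 21, valid modulo lcm(4, 7) = 28: x ≡ 21 (mod 28).
  Combine with x ≡ 4 (mod 9): since gcd(28, 9) = 1, we get a unique residue mod 252.
    Write x = 21 + 28·t and substitute into x ≡ 4 (mod 9): 28·t ≡ 4 − 21 = -17 (mod 9).
    Reduce coefficients mod 9: 1·t ≡ 1 (mod 9).
    So t ≡ 1 (mod 9).
    Then x = 21 + 28·1 = 49, valid modulo lcm(28, 9) = 252: x ≡ 49 (mod 252).
Verify: 49 mod 4 = 1 ✓, 49 mod 7 = 0 ✓, 49 mod 9 = 4 ✓.

x ≡ 49 (mod 252).


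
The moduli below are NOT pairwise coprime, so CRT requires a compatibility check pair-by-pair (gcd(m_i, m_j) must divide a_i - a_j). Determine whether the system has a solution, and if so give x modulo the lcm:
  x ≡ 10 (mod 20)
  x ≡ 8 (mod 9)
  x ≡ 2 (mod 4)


Moduli 20, 9, 4 are not pairwise coprime, so CRT works modulo lcm(m_i) when all pairwise compatibility conditions hold.
Pairwise compatibility: gcd(m_i, m_j) must divide a_i - a_j for every pair.
Merge one congruence at a time:
  Start: x ≡ 10 (mod 20).
  Combine with x ≡ 8 (mod 9): gcd(20, 9) = 1; 8 - 10 = -2, which IS divisible by 1, so compatible.
    Write x = 10 + 20·t and substitute into x ≡ 8 (mod 9): 20·t ≡ 8 − 10 = -2 (mod 9).
    Reduce coefficients mod 9: 2·t ≡ 7 (mod 9).
    The inverse of 2 mod 9 is 5 (since 2·5 = 10 = 1·9 + 1), so t ≡ 5·7 = 35 ≡ 8 (mod 9).
    Then x = 10 + 20·8 = 170, valid modulo lcm(20, 9) = 180: x ≡ 170 (mod 180).
  Combine with x ≡ 2 (mod 4): gcd(180, 4) = 4; 2 - 170 = -168, which IS divisible by 4, so compatible.
    Write x = 170 + 180·t and substitute into x ≡ 2 (mod 4): 180·t ≡ 2 − 170 = -168 (mod 4).
    Divide the congruence (and modulus) by g = 4: 45·t ≡ -42 (mod 1).
    Modulo 1 every t works; take t = 0.
    Then x = 170 + 180·0 = 170, valid modulo lcm(180, 4) = 180: x ≡ 170 (mod 180).
Verify: 170 mod 20 = 10, 170 mod 9 = 8, 170 mod 4 = 2.

x ≡ 170 (mod 180).


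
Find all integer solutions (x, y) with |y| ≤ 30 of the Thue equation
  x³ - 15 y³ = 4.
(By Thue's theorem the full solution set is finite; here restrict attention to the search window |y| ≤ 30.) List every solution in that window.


The equation is x³ - 15y³ = 4. For fixed y, x³ = 15·y³ + 4, so a solution requires the RHS to be a perfect cube.
Strategy: iterate y from -30 to 30, compute RHS = 15·y³ + 4, and check whether it is a (positive or negative) perfect cube.
Check small values of y:
  y = 0: RHS = 4 is not a perfect cube.
  y = 1: RHS = 19 is not a perfect cube.
  y = -1: RHS = -11 is not a perfect cube.
  y = 2: RHS = 124 is not a perfect cube.
  y = -2: RHS = -116 is not a perfect cube.
  y = 3: RHS = 409 is not a perfect cube.
  y = -3: RHS = -401 is not a perfect cube.
Continuing the search up to |y| = 30 finds no solutions either.
No (x, y) in the scanned range satisfies the equation.

No integer solutions with |y| ≤ 30.


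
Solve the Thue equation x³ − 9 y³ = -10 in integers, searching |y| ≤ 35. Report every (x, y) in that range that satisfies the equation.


The equation is x³ - 9y³ = -10. For fixed y, x³ = 9·y³ − 10, so a solution requires the RHS to be a perfect cube.
Strategy: iterate y from -35 to 35, compute RHS = 9·y³ − 10, and check whether it is a (positive or negative) perfect cube.
Check small values of y:
  y = 0: RHS = -10 is not a perfect cube.
  y = 1: RHS = -1 = (-1)³ ⇒ x = -1 works.
  y = -1: RHS = -19 is not a perfect cube.
  y = 2: RHS = 62 is not a perfect cube.
  y = -2: RHS = -82 is not a perfect cube.
  y = 3: RHS = 233 is not a perfect cube.
  y = -3: RHS = -253 is not a perfect cube.
Continuing the search up to |y| = 35 finds no further solutions beyond those listed.
Collected solutions: (-1, 1).

Solutions (with |y| ≤ 35): (-1, 1).


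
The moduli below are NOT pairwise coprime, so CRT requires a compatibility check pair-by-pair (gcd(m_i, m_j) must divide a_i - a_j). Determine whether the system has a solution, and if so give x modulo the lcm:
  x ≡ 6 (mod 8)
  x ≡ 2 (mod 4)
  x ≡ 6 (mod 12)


Moduli 8, 4, 12 are not pairwise coprime, so CRT works modulo lcm(m_i) when all pairwise compatibility conditions hold.
Pairwise compatibility: gcd(m_i, m_j) must divide a_i - a_j for every pair.
Merge one congruence at a time:
  Start: x ≡ 6 (mod 8).
  Combine with x ≡ 2 (mod 4): gcd(8, 4) = 4; 2 - 6 = -4, which IS divisible by 4, so compatible.
    Write x = 6 + 8·t and substitute into x ≡ 2 (mod 4): 8·t ≡ 2 − 6 = -4 (mod 4).
    Divide the congruence (and modulus) by g = 4: 2·t ≡ -1 (mod 1).
    Modulo 1 every t works; take t = 0.
    Then x = 6 + 8·0 = 6, valid modulo lcm(8, 4) = 8: x ≡ 6 (mod 8).
  Combine with x ≡ 6 (mod 12): gcd(8, 12) = 4; 6 - 6 = 0, which IS divisible by 4, so compatible.
    Write x = 6 + 8·t and substitute into x ≡ 6 (mod 12): 8·t ≡ 6 − 6 = 0 (mod 12).
    Divide the congruence (and modulus) by g = 4: 2·t ≡ 0 (mod 3).
    The inverse of 2 mod 3 is 2 (since 2·2 = 4 = 1·3 + 1), so t ≡ 2·0 = 0 ≡ 0 (mod 3).
    Then x = 6 + 8·0 = 6, valid modulo lcm(8, 12) = 24: x ≡ 6 (mod 24).
Verify: 6 mod 8 = 6, 6 mod 4 = 2, 6 mod 12 = 6.

x ≡ 6 (mod 24).


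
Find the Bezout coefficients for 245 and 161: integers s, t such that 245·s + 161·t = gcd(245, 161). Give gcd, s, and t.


Euclidean algorithm on (245, 161) — divide until remainder is 0:
  245 = 1 · 161 + 84
  161 = 1 · 84 + 77
  84 = 1 · 77 + 7
  77 = 11 · 7 + 0
gcd(245, 161) = 7.
Track Bezout coefficients alongside the remainders: start with r₀ = 245 = a·1 + b·0 (s = 1, t = 0) and r₁ = 161 = a·0 + b·1 (s = 0, t = 1); each new remainder r_{k+1} = r_{k-1} − q_k·r_k inherits s_{k+1} = s_{k-1} − q_k·s_k, t_{k+1} = t_{k-1} − q_k·t_k, so r_k = a·s_k + b·t_k at every step:
  q = 1: r = 84, s = 1 − 1·0 = 1, t = 0 − 1·1 = -1  (check: 245·1 + 161·(-1) = 84)
  q = 1: r = 77, s = 0 − 1·1 = -1, t = 1 − 1·(-1) = 2  (check: 245·(-1) + 161·2 = 77)
  q = 1: r = 7, s = 1 − 1·(-1) = 2, t = -1 − 1·2 = -3  (check: 245·2 + 161·(-3) = 7)
The row with r = 7 (the gcd) gives the Bezout coefficients s = 2, t = -3.
Result: 245 · (2) + 161 · (-3) = 7.

gcd(245, 161) = 7; s = 2, t = -3 (check: 245·2 + 161·(-3) = 7).


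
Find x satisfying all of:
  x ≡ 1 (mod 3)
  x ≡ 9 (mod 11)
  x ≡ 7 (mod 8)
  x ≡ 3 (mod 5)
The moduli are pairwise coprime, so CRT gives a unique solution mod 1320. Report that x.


Product of moduli M = 3 · 11 · 8 · 5 = 1320.
Merge one congruence at a time:
  Start: x ≡ 1 (mod 3).
  Combine with x ≡ 9 (mod 11); new modulus lcm = 33.
    Write x = 1 + 3·t and substitute into x ≡ 9 (mod 11): 3·t ≡ 9 − 1 = 8 (mod 11).
    The inverse of 3 mod 11 is 4 (since 3·4 = 12 = 1·11 + 1), so t ≡ 4·8 = 32 ≡ 10 (mod 11).
    Then x = 1 + 3·10 = 31, valid modulo lcm(3, 11) = 33: x ≡ 31 (mod 33).
  Combine with x ≡ 7 (mod 8); new modulus lcm = 264.
    Write x = 31 + 33·t and substitute into x ≡ 7 (mod 8): 33·t ≡ 7 − 31 = -24 (mod 8).
    Reduce coefficients mod 8: 1·t ≡ 0 (mod 8).
    So t ≡ 0 (mod 8).
    Then x = 31 + 33·0 = 31, valid modulo lcm(33, 8) = 264: x ≡ 31 (mod 264).
  Combine with x ≡ 3 (mod 5); new modulus lcm = 1320.
    Write x = 31 + 264·t and substitute into x ≡ 3 (mod 5): 264·t ≡ 3 − 31 = -28 (mod 5).
    Reduce coefficients mod 5: 4·t ≡ 2 (mod 5).
    The inverse of 4 mod 5 is 4 (since 4·4 = 16 = 3·5 + 1), so t ≡ 4·2 = 8 ≡ 3 (mod 5).
    Then x = 31 + 264·3 = 823, valid modulo lcm(264, 5) = 1320: x ≡ 823 (mod 1320).
Verify against each original: 823 mod 3 = 1, 823 mod 11 = 9, 823 mod 8 = 7, 823 mod 5 = 3.

x ≡ 823 (mod 1320).


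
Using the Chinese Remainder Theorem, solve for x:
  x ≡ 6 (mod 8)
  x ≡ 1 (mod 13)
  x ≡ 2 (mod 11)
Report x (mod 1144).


Moduli 8, 13, 11 are pairwise coprime; by CRT there is a unique solution modulo M = 8 · 13 · 11 = 1144.
Solve pairwise, accumulating the modulus:
  Start with x ≡ 6 (mod 8).
  Combine with x ≡ 1 (mod 13): since gcd(8, 13) = 1, we get a unique residue mod 104.
    Write x = 6 + 8·t and substitute into x ≡ 1 (mod 13): 8·t ≡ 1 − 6 = -5 (mod 13).
    Reduce coefficients mod 13: 8·t ≡ 8 (mod 13).
    The inverse of 8 mod 13 is 5 (since 8·5 = 40 = 3·13 + 1), so t ≡ 5·8 = 40 ≡ 1 (mod 13).
    Then x = 6 + 8·1 = 14, valid modulo lcm(8, 13) = 104: x ≡ 14 (mod 104).
  Combine with x ≡ 2 (mod 11): since gcd(104, 11) = 1, we get a unique residue mod 1144.
    Write x = 14 + 104·t and substitute into x ≡ 2 (mod 11): 104·t ≡ 2 − 14 = -12 (mod 11).
    Reduce coefficients mod 11: 5·t ≡ 10 (mod 11).
    The inverse of 5 mod 11 is 9 (since 5·9 = 45 = 4·11 + 1), so t ≡ 9·10 = 90 ≡ 2 (mod 11).
    Then x = 14 + 104·2 = 222, valid modulo lcm(104, 11) = 1144: x ≡ 222 (mod 1144).
Verify: 222 mod 8 = 6 ✓, 222 mod 13 = 1 ✓, 222 mod 11 = 2 ✓.

x ≡ 222 (mod 1144).


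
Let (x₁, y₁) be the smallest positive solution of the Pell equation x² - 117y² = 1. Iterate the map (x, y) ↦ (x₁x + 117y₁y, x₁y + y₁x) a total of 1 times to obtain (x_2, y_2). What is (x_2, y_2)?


Step 1: Find the fundamental solution (x₁, y₁) of x² - 117y² = 1.
  Expand √117 as a continued fraction. a₀ = ⌊√117⌋ = 10; iterate m_{k+1} = d_k·a_k − m_k, d_{k+1} = (117 − m_{k+1}²)/d_k, a_{k+1} = ⌊(a₀ + m_{k+1})/d_{k+1}⌋ (starting m₀ = 0, d₀ = 1), with convergents p_k = a_k·p_{k-1} + p_{k-2}, q_k = a_k·q_{k-1} + q_{k-2} (p₋₁ = 1, q₋₁ = 0):
  k = 0: a₀ = 10; p₀/q₀ = 10/1; p₀² − 117·q₀² = 100 − 117 = -17.
  k = 1: m = 10, d = 17, a = ⌊(10 + 10)/17⌋ = 1; p/q = (1·10 + 1)/(1·1 + 0) = 11/1; p² − 117·q² = 121 − 117 = 4.
  k = 2: m = 7, d = 4, a = ⌊(10 + 7)/4⌋ = 4; p/q = (4·11 + 10)/(4·1 + 1) = 54/5; p² − 117·q² = 2916 − 2925 = -9.
  k = 3: m = 9, d = 9, a = ⌊(10 + 9)/9⌋ = 2; p/q = (2·54 + 11)/(2·5 + 1) = 119/11; p² − 117·q² = 14161 − 14157 = 4.
  k = 4: m = 9, d = 4, a = ⌊(10 + 9)/4⌋ = 4; p/q = (4·119 + 54)/(4·11 + 5) = 530/49; p² − 117·q² = 280900 − 280917 = -17.
  k = 5: m = 7, d = 17, a = ⌊(10 + 7)/17⌋ = 1; p/q = (1·530 + 119)/(1·49 + 11) = 649/60; p² − 117·q² = 421201 − 421200 = 1.
  The first convergent with p² − 117·q² = 1 gives the fundamental solution (x₁, y₁) = (649, 60).
Step 2: Apply the recurrence (x_{n+1}, y_{n+1}) = (x₁x_n + 117y₁y_n, x₁y_n + y₁x_n) repeatedly.
  From (x_1, y_1) = (649, 60): x_2 = 649·649 + 117·60·60 = 842401; y_2 = 649·60 + 60·649 = 77880.
Step 3: Verify x_2² - 117·y_2² = 709639444801 - 709639444800 = 1 (should be 1). ✓

(x_1, y_1) = (649, 60); (x_2, y_2) = (842401, 77880).


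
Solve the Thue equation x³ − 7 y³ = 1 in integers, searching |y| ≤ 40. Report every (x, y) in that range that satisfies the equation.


The equation is x³ - 7y³ = 1. For fixed y, x³ = 7·y³ + 1, so a solution requires the RHS to be a perfect cube.
Strategy: iterate y from -40 to 40, compute RHS = 7·y³ + 1, and check whether it is a (positive or negative) perfect cube.
Check small values of y:
  y = 0: RHS = 1 = (1)³ ⇒ x = 1 works.
  y = 1: RHS = 8 = (2)³ ⇒ x = 2 works.
  y = -1: RHS = -6 is not a perfect cube.
  y = 2: RHS = 57 is not a perfect cube.
  y = -2: RHS = -55 is not a perfect cube.
  y = 3: RHS = 190 is not a perfect cube.
  y = -3: RHS = -188 is not a perfect cube.
Continuing the search up to |y| = 40 finds no further solutions beyond those listed.
Collected solutions: (1, 0), (2, 1).

Solutions (with |y| ≤ 40): (1, 0), (2, 1).


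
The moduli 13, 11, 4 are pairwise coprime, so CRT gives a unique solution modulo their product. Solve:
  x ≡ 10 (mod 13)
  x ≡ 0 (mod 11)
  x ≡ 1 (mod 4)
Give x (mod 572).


Moduli 13, 11, 4 are pairwise coprime; by CRT there is a unique solution modulo M = 13 · 11 · 4 = 572.
Solve pairwise, accumulating the modulus:
  Start with x ≡ 10 (mod 13).
  Combine with x ≡ 0 (mod 11): since gcd(13, 11) = 1, we get a unique residue mod 143.
    Write x = 10 + 13·t and substitute into x ≡ 0 (mod 11): 13·t ≡ 0 − 10 = -10 (mod 11).
    Reduce coefficients mod 11: 2·t ≡ 1 (mod 11).
    The inverse of 2 mod 11 is 6 (since 2·6 = 12 = 1·11 + 1), so t ≡ 6·1 = 6 ≡ 6 (mod 11).
    Then x = 10 + 13·6 = 88, valid modulo lcm(13, 11) = 143: x ≡ 88 (mod 143).
  Combine with x ≡ 1 (mod 4): since gcd(143, 4) = 1, we get a unique residue mod 572.
    Write x = 88 + 143·t and substitute into x ≡ 1 (mod 4): 143·t ≡ 1 − 88 = -87 (mod 4).
    Reduce coefficients mod 4: 3·t ≡ 1 (mod 4).
    The inverse of 3 mod 4 is 3 (since 3·3 = 9 = 2·4 + 1), so t ≡ 3·1 = 3 ≡ 3 (mod 4).
    Then x = 88 + 143·3 = 517, valid modulo lcm(143, 4) = 572: x ≡ 517 (mod 572).
Verify: 517 mod 13 = 10 ✓, 517 mod 11 = 0 ✓, 517 mod 4 = 1 ✓.

x ≡ 517 (mod 572).


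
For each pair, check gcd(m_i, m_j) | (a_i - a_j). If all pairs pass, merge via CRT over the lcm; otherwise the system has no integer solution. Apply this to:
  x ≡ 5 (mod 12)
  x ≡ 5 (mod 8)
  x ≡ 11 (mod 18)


Moduli 12, 8, 18 are not pairwise coprime, so CRT works modulo lcm(m_i) when all pairwise compatibility conditions hold.
Pairwise compatibility: gcd(m_i, m_j) must divide a_i - a_j for every pair.
Merge one congruence at a time:
  Start: x ≡ 5 (mod 12).
  Combine with x ≡ 5 (mod 8): gcd(12, 8) = 4; 5 - 5 = 0, which IS divisible by 4, so compatible.
    Write x = 5 + 12·t and substitute into x ≡ 5 (mod 8): 12·t ≡ 5 − 5 = 0 (mod 8).
    Divide the congruence (and modulus) by g = 4: 3·t ≡ 0 (mod 2).
    Reduce coefficients mod 2: 1·t ≡ 0 (mod 2).
    So t ≡ 0 (mod 2).
    Then x = 5 + 12·0 = 5, valid modulo lcm(12, 8) = 24: x ≡ 5 (mod 24).
  Combine with x ≡ 11 (mod 18): gcd(24, 18) = 6; 11 - 5 = 6, which IS divisible by 6, so compatible.
    Write x = 5 + 24·t and substitute into x ≡ 11 (mod 18): 24·t ≡ 11 − 5 = 6 (mod 18).
    Divide the congruence (and modulus) by g = 6: 4·t ≡ 1 (mod 3).
    Reduce coefficients mod 3: 1·t ≡ 1 (mod 3).
    So t ≡ 1 (mod 3).
    Then x = 5 + 24·1 = 29, valid modulo lcm(24, 18) = 72: x ≡ 29 (mod 72).
Verify: 29 mod 12 = 5, 29 mod 8 = 5, 29 mod 18 = 11.

x ≡ 29 (mod 72).


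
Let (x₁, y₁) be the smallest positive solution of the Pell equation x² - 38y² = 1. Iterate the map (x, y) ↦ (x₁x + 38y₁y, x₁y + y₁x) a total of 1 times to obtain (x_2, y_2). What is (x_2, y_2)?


Step 1: Find the fundamental solution (x₁, y₁) of x² - 38y² = 1.
  Expand √38 as a continued fraction. a₀ = ⌊√38⌋ = 6; iterate m_{k+1} = d_k·a_k − m_k, d_{k+1} = (38 − m_{k+1}²)/d_k, a_{k+1} = ⌊(a₀ + m_{k+1})/d_{k+1}⌋ (starting m₀ = 0, d₀ = 1), with convergents p_k = a_k·p_{k-1} + p_{k-2}, q_k = a_k·q_{k-1} + q_{k-2} (p₋₁ = 1, q₋₁ = 0):
  k = 0: a₀ = 6; p₀/q₀ = 6/1; p₀² − 38·q₀² = 36 − 38 = -2.
  k = 1: m = 6, d = 2, a = ⌊(6 + 6)/2⌋ = 6; p/q = (6·6 + 1)/(6·1 + 0) = 37/6; p² − 38·q² = 1369 − 1368 = 1.
  The first convergent with p² − 38·q² = 1 gives the fundamental solution (x₁, y₁) = (37, 6).
Step 2: Apply the recurrence (x_{n+1}, y_{n+1}) = (x₁x_n + 38y₁y_n, x₁y_n + y₁x_n) repeatedly.
  From (x_1, y_1) = (37, 6): x_2 = 37·37 + 38·6·6 = 2737; y_2 = 37·6 + 6·37 = 444.
Step 3: Verify x_2² - 38·y_2² = 7491169 - 7491168 = 1 (should be 1). ✓

(x_1, y_1) = (37, 6); (x_2, y_2) = (2737, 444).


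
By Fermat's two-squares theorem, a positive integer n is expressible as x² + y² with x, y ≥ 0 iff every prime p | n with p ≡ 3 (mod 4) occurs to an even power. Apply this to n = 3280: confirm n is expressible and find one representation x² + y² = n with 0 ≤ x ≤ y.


Step 1: Factor n = 3280 = 2^4 · 5 · 41.
Step 2: Check the mod-4 condition on each prime factor: 2 = 2 (special); 5 ≡ 1 (mod 4), exponent 1; 41 ≡ 1 (mod 4), exponent 1.
All primes ≡ 3 (mod 4) appear to even exponent (or don't appear), so by the two-squares theorem n IS expressible as a sum of two squares.
Step 3: Build a representation. Group n = k² · m with k = 4 and m = 5 · 41 = 205 (a product of primes ≡ 1 (mod 4)); a representation of m scales to one of n via (k·x)² + (k·y)² = k²(x² + y²). Each prime p ≡ 1 (mod 4) is itself a sum of two squares; find a² by testing p − a² for a perfect square:
  5: 5 − 1² = 4 = 2² ⇒ 5 = 1² + 2².
  41: 41 − 1² = 40, 41 − 2² = 37, 41 − 3² = 32, 41 − 4² = 25 = 5² ⇒ 41 = 4² + 5².
  Combine using the Brahmagupta–Fibonacci identity (a² + b²)(c² + d²) = (ac − bd)² + (ad + bc)² = (ac + bd)² + (ad − bc)²:
  5 · 41 = 205: from (1² + 2²)(4² + 5²), take (1·4 − 2·5, 1·5 + 2·4) = (4 − 10, 5 + 8) = (-6, 13); dropping signs (only squares matter) gives (6, 13); check 6² + 13² = 36 + 169 = 205 ✓.
  Scale by k = 4: (4·6, 4·13) = (24, 52).
Step 4: Order so x ≤ y and verify: 24² + 52² = 576 + 2704 = 3280 = n. ✓

n = 3280 = 24² + 52² (one valid representation with x ≤ y).


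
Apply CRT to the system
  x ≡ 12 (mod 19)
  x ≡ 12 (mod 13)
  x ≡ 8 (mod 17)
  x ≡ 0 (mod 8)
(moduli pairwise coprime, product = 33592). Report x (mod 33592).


Product of moduli M = 19 · 13 · 17 · 8 = 33592.
Merge one congruence at a time:
  Start: x ≡ 12 (mod 19).
  Combine with x ≡ 12 (mod 13); new modulus lcm = 247.
    Write x = 12 + 19·t and substitute into x ≡ 12 (mod 13): 19·t ≡ 12 − 12 = 0 (mod 13).
    Reduce coefficients mod 13: 6·t ≡ 0 (mod 13).
    The inverse of 6 mod 13 is 11 (since 6·11 = 66 = 5·13 + 1), so t ≡ 11·0 = 0 ≡ 0 (mod 13).
    Then x = 12 + 19·0 = 12, valid modulo lcm(19, 13) = 247: x ≡ 12 (mod 247).
  Combine with x ≡ 8 (mod 17); new modulus lcm = 4199.
    Write x = 12 + 247·t and substitute into x ≡ 8 (mod 17): 247·t ≡ 8 − 12 = -4 (mod 17).
    Reduce coefficients mod 17: 9·t ≡ 13 (mod 17).
    The inverse of 9 mod 17 is 2 (since 9·2 = 18 = 1·17 + 1), so t ≡ 2·13 = 26 ≡ 9 (mod 17).
    Then x = 12 + 247·9 = 2235, valid modulo lcm(247, 17) = 4199: x ≡ 2235 (mod 4199).
  Combine with x ≡ 0 (mod 8); new modulus lcm = 33592.
    Write x = 2235 + 4199·t and substitute into x ≡ 0 (mod 8): 4199·t ≡ 0 − 2235 = -2235 (mod 8).
    Reduce coefficients mod 8: 7·t ≡ 5 (mod 8).
    The inverse of 7 mod 8 is 7 (since 7·7 = 49 = 6·8 + 1), so t ≡ 7·5 = 35 ≡ 3 (mod 8).
    Then x = 2235 + 4199·3 = 14832, valid modulo lcm(4199, 8) = 33592: x ≡ 14832 (mod 33592).
Verify against each original: 14832 mod 19 = 12, 14832 mod 13 = 12, 14832 mod 17 = 8, 14832 mod 8 = 0.

x ≡ 14832 (mod 33592).


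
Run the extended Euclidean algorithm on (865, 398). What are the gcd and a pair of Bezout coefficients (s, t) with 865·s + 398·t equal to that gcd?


Euclidean algorithm on (865, 398) — divide until remainder is 0:
  865 = 2 · 398 + 69
  398 = 5 · 69 + 53
  69 = 1 · 53 + 16
  53 = 3 · 16 + 5
  16 = 3 · 5 + 1
  5 = 5 · 1 + 0
gcd(865, 398) = 1.
Track Bezout coefficients alongside the remainders: start with r₀ = 865 = a·1 + b·0 (s = 1, t = 0) and r₁ = 398 = a·0 + b·1 (s = 0, t = 1); each new remainder r_{k+1} = r_{k-1} − q_k·r_k inherits s_{k+1} = s_{k-1} − q_k·s_k, t_{k+1} = t_{k-1} − q_k·t_k, so r_k = a·s_k + b·t_k at every step:
  q = 2: r = 69, s = 1 − 2·0 = 1, t = 0 − 2·1 = -2  (check: 865·1 + 398·(-2) = 69)
  q = 5: r = 53, s = 0 − 5·1 = -5, t = 1 − 5·(-2) = 11  (check: 865·(-5) + 398·11 = 53)
  q = 1: r = 16, s = 1 − 1·(-5) = 6, t = -2 − 1·11 = -13  (check: 865·6 + 398·(-13) = 16)
  q = 3: r = 5, s = -5 − 3·6 = -23, t = 11 − 3·(-13) = 50  (check: 865·(-23) + 398·50 = 5)
  q = 3: r = 1, s = 6 − 3·(-23) = 75, t = -13 − 3·50 = -163  (check: 865·75 + 398·(-163) = 1)
The row with r = 1 (the gcd) gives the Bezout coefficients s = 75, t = -163.
Result: 865 · (75) + 398 · (-163) = 1.

gcd(865, 398) = 1; s = 75, t = -163 (check: 865·75 + 398·(-163) = 1).


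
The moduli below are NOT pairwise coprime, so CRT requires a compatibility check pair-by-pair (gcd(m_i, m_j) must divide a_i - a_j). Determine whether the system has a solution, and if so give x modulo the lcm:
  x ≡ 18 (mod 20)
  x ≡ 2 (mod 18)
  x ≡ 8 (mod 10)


Moduli 20, 18, 10 are not pairwise coprime, so CRT works modulo lcm(m_i) when all pairwise compatibility conditions hold.
Pairwise compatibility: gcd(m_i, m_j) must divide a_i - a_j for every pair.
Merge one congruence at a time:
  Start: x ≡ 18 (mod 20).
  Combine with x ≡ 2 (mod 18): gcd(20, 18) = 2; 2 - 18 = -16, which IS divisible by 2, so compatible.
    Write x = 18 + 20·t and substitute into x ≡ 2 (mod 18): 20·t ≡ 2 − 18 = -16 (mod 18).
    Divide the congruence (and modulus) by g = 2: 10·t ≡ -8 (mod 9).
    Reduce coefficients mod 9: 1·t ≡ 1 (mod 9).
    So t ≡ 1 (mod 9).
    Then x = 18 + 20·1 = 38, valid modulo lcm(20, 18) = 180: x ≡ 38 (mod 180).
  Combine with x ≡ 8 (mod 10): gcd(180, 10) = 10; 8 - 38 = -30, which IS divisible by 10, so compatible.
    Write x = 38 + 180·t and substitute into x ≡ 8 (mod 10): 180·t ≡ 8 − 38 = -30 (mod 10).
    Divide the congruence (and modulus) by g = 10: 18·t ≡ -3 (mod 1).
    Modulo 1 every t works; take t = 0.
    Then x = 38 + 180·0 = 38, valid modulo lcm(180, 10) = 180: x ≡ 38 (mod 180).
Verify: 38 mod 20 = 18, 38 mod 18 = 2, 38 mod 10 = 8.

x ≡ 38 (mod 180).


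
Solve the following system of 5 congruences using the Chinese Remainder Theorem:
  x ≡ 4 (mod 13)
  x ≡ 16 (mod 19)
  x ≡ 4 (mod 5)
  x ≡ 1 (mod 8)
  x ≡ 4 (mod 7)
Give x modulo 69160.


Product of moduli M = 13 · 19 · 5 · 8 · 7 = 69160.
Merge one congruence at a time:
  Start: x ≡ 4 (mod 13).
  Combine with x ≡ 16 (mod 19); new modulus lcm = 247.
    Write x = 4 + 13·t and substitute into x ≡ 16 (mod 19): 13·t ≡ 16 − 4 = 12 (mod 19).
    The inverse of 13 mod 19 is 3 (since 13·3 = 39 = 2·19 + 1), so t ≡ 3·12 = 36 ≡ 17 (mod 19).
    Then x = 4 + 13·17 = 225, valid modulo lcm(13, 19) = 247: x ≡ 225 (mod 247).
  Combine with x ≡ 4 (mod 5); new modulus lcm = 1235.
    Write x = 225 + 247·t and substitute into x ≡ 4 (mod 5): 247·t ≡ 4 − 225 = -221 (mod 5).
    Reduce coefficients mod 5: 2·t ≡ 4 (mod 5).
    The inverse of 2 mod 5 is 3 (since 2·3 = 6 = 1·5 + 1), so t ≡ 3·4 = 12 ≡ 2 (mod 5).
    Then x = 225 + 247·2 = 719, valid modulo lcm(247, 5) = 1235: x ≡ 719 (mod 1235).
  Combine with x ≡ 1 (mod 8); new modulus lcm = 9880.
    Write x = 719 + 1235·t and substitute into x ≡ 1 (mod 8): 1235·t ≡ 1 − 719 = -718 (mod 8).
    Reduce coefficients mod 8: 3·t ≡ 2 (mod 8).
    The inverse of 3 mod 8 is 3 (since 3·3 = 9 = 1·8 + 1), so t ≡ 3·2 = 6 ≡ 6 (mod 8).
    Then x = 719 + 1235·6 = 8129, valid modulo lcm(1235, 8) = 9880: x ≡ 8129 (mod 9880).
  Combine with x ≡ 4 (mod 7); new modulus lcm = 69160.
    Write x = 8129 + 9880·t and substitute into x ≡ 4 (mod 7): 9880·t ≡ 4 − 8129 = -8125 (mod 7).
    Reduce coefficients mod 7: 3·t ≡ 2 (mod 7).
    The inverse of 3 mod 7 is 5 (since 3·5 = 15 = 2·7 + 1), so t ≡ 5·2 = 10 ≡ 3 (mod 7).
    Then x = 8129 + 9880·3 = 37769, valid modulo lcm(9880, 7) = 69160: x ≡ 37769 (mod 69160).
Verify against each original: 37769 mod 13 = 4, 37769 mod 19 = 16, 37769 mod 5 = 4, 37769 mod 8 = 1, 37769 mod 7 = 4.

x ≡ 37769 (mod 69160).


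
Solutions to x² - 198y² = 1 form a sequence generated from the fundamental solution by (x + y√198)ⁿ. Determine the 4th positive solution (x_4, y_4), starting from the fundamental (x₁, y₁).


Step 1: Find the fundamental solution (x₁, y₁) of x² - 198y² = 1.
  Expand √198 as a continued fraction. a₀ = ⌊√198⌋ = 14; iterate m_{k+1} = d_k·a_k − m_k, d_{k+1} = (198 − m_{k+1}²)/d_k, a_{k+1} = ⌊(a₀ + m_{k+1})/d_{k+1}⌋ (starting m₀ = 0, d₀ = 1), with convergents p_k = a_k·p_{k-1} + p_{k-2}, q_k = a_k·q_{k-1} + q_{k-2} (p₋₁ = 1, q₋₁ = 0):
  k = 0: a₀ = 14; p₀/q₀ = 14/1; p₀² − 198·q₀² = 196 − 198 = -2.
  k = 1: m = 14, d = 2, a = ⌊(14 + 14)/2⌋ = 14; p/q = (14·14 + 1)/(14·1 + 0) = 197/14; p² − 198·q² = 38809 − 38808 = 1.
  The first convergent with p² − 198·q² = 1 gives the fundamental solution (x₁, y₁) = (197, 14).
Step 2: Apply the recurrence (x_{n+1}, y_{n+1}) = (x₁x_n + 198y₁y_n, x₁y_n + y₁x_n) repeatedly.
  From (x_1, y_1) = (197, 14): x_2 = 197·197 + 198·14·14 = 77617; y_2 = 197·14 + 14·197 = 5516.
  From (x_2, y_2) = (77617, 5516): x_3 = 197·77617 + 198·14·5516 = 30580901; y_3 = 197·5516 + 14·77617 = 2173290.
  From (x_3, y_3) = (30580901, 2173290): x_4 = 197·30580901 + 198·14·2173290 = 12048797377; y_4 = 197·2173290 + 14·30580901 = 856270744.
Step 3: Verify x_4² - 198·y_4² = 145173518232002080129 - 145173518232002080128 = 1 (should be 1). ✓

(x_1, y_1) = (197, 14); (x_4, y_4) = (12048797377, 856270744).


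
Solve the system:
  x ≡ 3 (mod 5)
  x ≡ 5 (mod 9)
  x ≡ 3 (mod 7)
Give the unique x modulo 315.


Moduli 5, 9, 7 are pairwise coprime; by CRT there is a unique solution modulo M = 5 · 9 · 7 = 315.
Solve pairwise, accumulating the modulus:
  Start with x ≡ 3 (mod 5).
  Combine with x ≡ 5 (mod 9): since gcd(5, 9) = 1, we get a unique residue mod 45.
    Write x = 3 + 5·t and substitute into x ≡ 5 (mod 9): 5·t ≡ 5 − 3 = 2 (mod 9).
    The inverse of 5 mod 9 is 2 (since 5·2 = 10 = 1·9 + 1), so t ≡ 2·2 = 4 ≡ 4 (mod 9).
    Then x = 3 + 5·4 = 23, valid modulo lcm(5, 9) = 45: x ≡ 23 (mod 45).
  Combine with x ≡ 3 (mod 7): since gcd(45, 7) = 1, we get a unique residue mod 315.
    Write x = 23 + 45·t and substitute into x ≡ 3 (mod 7): 45·t ≡ 3 − 23 = -20 (mod 7).
    Reduce coefficients mod 7: 3·t ≡ 1 (mod 7).
    The inverse of 3 mod 7 is 5 (since 3·5 = 15 = 2·7 + 1), so t ≡ 5·1 = 5 ≡ 5 (mod 7).
    Then x = 23 + 45·5 = 248, valid modulo lcm(45, 7) = 315: x ≡ 248 (mod 315).
Verify: 248 mod 5 = 3 ✓, 248 mod 9 = 5 ✓, 248 mod 7 = 3 ✓.

x ≡ 248 (mod 315).


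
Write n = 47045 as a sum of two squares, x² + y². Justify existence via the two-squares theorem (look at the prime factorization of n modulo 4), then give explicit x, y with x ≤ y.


Step 1: Factor n = 47045 = 5 · 97^2.
Step 2: Check the mod-4 condition on each prime factor: 5 ≡ 1 (mod 4), exponent 1; 97 ≡ 1 (mod 4), exponent 2.
All primes ≡ 3 (mod 4) appear to even exponent (or don't appear), so by the two-squares theorem n IS expressible as a sum of two squares.
Step 3: Build a representation. Here n = 5 · 97 · 97 is a product of primes ≡ 1 (mod 4). Each prime p ≡ 1 (mod 4) is itself a sum of two squares; find a² by testing p − a² for a perfect square:
  5: 5 − 1² = 4 = 2² ⇒ 5 = 1² + 2².
  97: 97 − 1² = 96, 97 − 2² = 93, 97 − 3² = 88, 97 − 4² = 81 = 9² ⇒ 97 = 4² + 9².
  Combine using the Brahmagupta–Fibonacci identity (a² + b²)(c² + d²) = (ac − bd)² + (ad + bc)² = (ac + bd)² + (ad − bc)²:
  5 · 97 = 485: from (1² + 2²)(4² + 9²), take (1·4 − 2·9, 1·9 + 2·4) = (4 − 18, 9 + 8) = (-14, 17); dropping signs (only squares matter) gives (14, 17); check 14² + 17² = 196 + 289 = 485 ✓.
  485 · 97 = 47045: from (14² + 17²)(4² + 9²), take (14·4 − 17·9, 14·9 + 17·4) = (56 − 153, 126 + 68) = (-97, 194); dropping signs (only squares matter) gives (97, 194); check 97² + 194² = 9409 + 37636 = 47045 ✓.
Step 4: Order so x ≤ y and verify: 97² + 194² = 9409 + 37636 = 47045 = n. ✓

n = 47045 = 97² + 194² (one valid representation with x ≤ y).


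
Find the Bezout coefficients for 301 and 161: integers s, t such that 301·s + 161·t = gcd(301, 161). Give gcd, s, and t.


Euclidean algorithm on (301, 161) — divide until remainder is 0:
  301 = 1 · 161 + 140
  161 = 1 · 140 + 21
  140 = 6 · 21 + 14
  21 = 1 · 14 + 7
  14 = 2 · 7 + 0
gcd(301, 161) = 7.
Track Bezout coefficients alongside the remainders: start with r₀ = 301 = a·1 + b·0 (s = 1, t = 0) and r₁ = 161 = a·0 + b·1 (s = 0, t = 1); each new remainder r_{k+1} = r_{k-1} − q_k·r_k inherits s_{k+1} = s_{k-1} − q_k·s_k, t_{k+1} = t_{k-1} − q_k·t_k, so r_k = a·s_k + b·t_k at every step:
  q = 1: r = 140, s = 1 − 1·0 = 1, t = 0 − 1·1 = -1  (check: 301·1 + 161·(-1) = 140)
  q = 1: r = 21, s = 0 − 1·1 = -1, t = 1 − 1·(-1) = 2  (check: 301·(-1) + 161·2 = 21)
  q = 6: r = 14, s = 1 − 6·(-1) = 7, t = -1 − 6·2 = -13  (check: 301·7 + 161·(-13) = 14)
  q = 1: r = 7, s = -1 − 1·7 = -8, t = 2 − 1·(-13) = 15  (check: 301·(-8) + 161·15 = 7)
The row with r = 7 (the gcd) gives the Bezout coefficients s = -8, t = 15.
Result: 301 · (-8) + 161 · (15) = 7.

gcd(301, 161) = 7; s = -8, t = 15 (check: 301·(-8) + 161·15 = 7).


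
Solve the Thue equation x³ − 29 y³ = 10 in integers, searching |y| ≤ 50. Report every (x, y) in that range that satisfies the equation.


The equation is x³ - 29y³ = 10. For fixed y, x³ = 29·y³ + 10, so a solution requires the RHS to be a perfect cube.
Strategy: iterate y from -50 to 50, compute RHS = 29·y³ + 10, and check whether it is a (positive or negative) perfect cube.
Check small values of y:
  y = 0: RHS = 10 is not a perfect cube.
  y = 1: RHS = 39 is not a perfect cube.
  y = -1: RHS = -19 is not a perfect cube.
  y = 2: RHS = 242 is not a perfect cube.
  y = -2: RHS = -222 is not a perfect cube.
  y = 3: RHS = 793 is not a perfect cube.
  y = -3: RHS = -773 is not a perfect cube.
Continuing the search up to |y| = 50 finds no solutions either.
No (x, y) in the scanned range satisfies the equation.

No integer solutions with |y| ≤ 50.


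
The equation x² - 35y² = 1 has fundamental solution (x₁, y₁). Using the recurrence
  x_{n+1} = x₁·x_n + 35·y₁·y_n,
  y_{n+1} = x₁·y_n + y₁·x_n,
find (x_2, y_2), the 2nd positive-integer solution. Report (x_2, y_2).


Step 1: Find the fundamental solution (x₁, y₁) of x² - 35y² = 1.
  Expand √35 as a continued fraction. a₀ = ⌊√35⌋ = 5; iterate m_{k+1} = d_k·a_k − m_k, d_{k+1} = (35 − m_{k+1}²)/d_k, a_{k+1} = ⌊(a₀ + m_{k+1})/d_{k+1}⌋ (starting m₀ = 0, d₀ = 1), with convergents p_k = a_k·p_{k-1} + p_{k-2}, q_k = a_k·q_{k-1} + q_{k-2} (p₋₁ = 1, q₋₁ = 0):
  k = 0: a₀ = 5; p₀/q₀ = 5/1; p₀² − 35·q₀² = 25 − 35 = -10.
  k = 1: m = 5, d = 10, a = ⌊(5 + 5)/10⌋ = 1; p/q = (1·5 + 1)/(1·1 + 0) = 6/1; p² − 35·q² = 36 − 35 = 1.
  The first convergent with p² − 35·q² = 1 gives the fundamental solution (x₁, y₁) = (6, 1).
Step 2: Apply the recurrence (x_{n+1}, y_{n+1}) = (x₁x_n + 35y₁y_n, x₁y_n + y₁x_n) repeatedly.
  From (x_1, y_1) = (6, 1): x_2 = 6·6 + 35·1·1 = 71; y_2 = 6·1 + 1·6 = 12.
Step 3: Verify x_2² - 35·y_2² = 5041 - 5040 = 1 (should be 1). ✓

(x_1, y_1) = (6, 1); (x_2, y_2) = (71, 12).


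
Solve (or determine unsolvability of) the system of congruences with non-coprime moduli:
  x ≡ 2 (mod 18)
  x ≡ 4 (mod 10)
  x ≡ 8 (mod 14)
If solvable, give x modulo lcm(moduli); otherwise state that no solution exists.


Moduli 18, 10, 14 are not pairwise coprime, so CRT works modulo lcm(m_i) when all pairwise compatibility conditions hold.
Pairwise compatibility: gcd(m_i, m_j) must divide a_i - a_j for every pair.
Merge one congruence at a time:
  Start: x ≡ 2 (mod 18).
  Combine with x ≡ 4 (mod 10): gcd(18, 10) = 2; 4 - 2 = 2, which IS divisible by 2, so compatible.
    Write x = 2 + 18·t and substitute into x ≡ 4 (mod 10): 18·t ≡ 4 − 2 = 2 (mod 10).
    Divide the congruence (and modulus) by g = 2: 9·t ≡ 1 (mod 5).
    Reduce coefficients mod 5: 4·t ≡ 1 (mod 5).
    The inverse of 4 mod 5 is 4 (since 4·4 = 16 = 3·5 + 1), so t ≡ 4·1 = 4 ≡ 4 (mod 5).
    Then x = 2 + 18·4 = 74, valid modulo lcm(18, 10) = 90: x ≡ 74 (mod 90).
  Combine with x ≡ 8 (mod 14): gcd(90, 14) = 2; 8 - 74 = -66, which IS divisible by 2, so compatible.
    Write x = 74 + 90·t and substitute into x ≡ 8 (mod 14): 90·t ≡ 8 − 74 = -66 (mod 14).
    Divide the congruence (and modulus) by g = 2: 45·t ≡ -33 (mod 7).
    Reduce coefficients mod 7: 3·t ≡ 2 (mod 7).
    The inverse of 3 mod 7 is 5 (since 3·5 = 15 = 2·7 + 1), so t ≡ 5·2 = 10 ≡ 3 (mod 7).
    Then x = 74 + 90·3 = 344, valid modulo lcm(90, 14) = 630: x ≡ 344 (mod 630).
Verify: 344 mod 18 = 2, 344 mod 10 = 4, 344 mod 14 = 8.

x ≡ 344 (mod 630).


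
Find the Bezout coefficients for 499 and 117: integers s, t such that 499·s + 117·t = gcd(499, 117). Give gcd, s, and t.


Euclidean algorithm on (499, 117) — divide until remainder is 0:
  499 = 4 · 117 + 31
  117 = 3 · 31 + 24
  31 = 1 · 24 + 7
  24 = 3 · 7 + 3
  7 = 2 · 3 + 1
  3 = 3 · 1 + 0
gcd(499, 117) = 1.
Track Bezout coefficients alongside the remainders: start with r₀ = 499 = a·1 + b·0 (s = 1, t = 0) and r₁ = 117 = a·0 + b·1 (s = 0, t = 1); each new remainder r_{k+1} = r_{k-1} − q_k·r_k inherits s_{k+1} = s_{k-1} − q_k·s_k, t_{k+1} = t_{k-1} − q_k·t_k, so r_k = a·s_k + b·t_k at every step:
  q = 4: r = 31, s = 1 − 4·0 = 1, t = 0 − 4·1 = -4  (check: 499·1 + 117·(-4) = 31)
  q = 3: r = 24, s = 0 − 3·1 = -3, t = 1 − 3·(-4) = 13  (check: 499·(-3) + 117·13 = 24)
  q = 1: r = 7, s = 1 − 1·(-3) = 4, t = -4 − 1·13 = -17  (check: 499·4 + 117·(-17) = 7)
  q = 3: r = 3, s = -3 − 3·4 = -15, t = 13 − 3·(-17) = 64  (check: 499·(-15) + 117·64 = 3)
  q = 2: r = 1, s = 4 − 2·(-15) = 34, t = -17 − 2·64 = -145  (check: 499·34 + 117·(-145) = 1)
The row with r = 1 (the gcd) gives the Bezout coefficients s = 34, t = -145.
Result: 499 · (34) + 117 · (-145) = 1.

gcd(499, 117) = 1; s = 34, t = -145 (check: 499·34 + 117·(-145) = 1).


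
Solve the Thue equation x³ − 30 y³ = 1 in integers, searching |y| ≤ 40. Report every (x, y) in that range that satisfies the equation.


The equation is x³ - 30y³ = 1. For fixed y, x³ = 30·y³ + 1, so a solution requires the RHS to be a perfect cube.
Strategy: iterate y from -40 to 40, compute RHS = 30·y³ + 1, and check whether it is a (positive or negative) perfect cube.
Check small values of y:
  y = 0: RHS = 1 = (1)³ ⇒ x = 1 works.
  y = 1: RHS = 31 is not a perfect cube.
  y = -1: RHS = -29 is not a perfect cube.
  y = 2: RHS = 241 is not a perfect cube.
  y = -2: RHS = -239 is not a perfect cube.
  y = 3: RHS = 811 is not a perfect cube.
  y = -3: RHS = -809 is not a perfect cube.
Continuing the search up to |y| = 40 finds no further solutions beyond those listed.
Collected solutions: (1, 0).

Solutions (with |y| ≤ 40): (1, 0).


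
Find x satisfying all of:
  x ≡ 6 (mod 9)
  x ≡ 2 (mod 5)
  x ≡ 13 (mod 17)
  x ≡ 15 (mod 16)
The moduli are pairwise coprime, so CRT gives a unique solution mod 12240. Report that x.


Product of moduli M = 9 · 5 · 17 · 16 = 12240.
Merge one congruence at a time:
  Start: x ≡ 6 (mod 9).
  Combine with x ≡ 2 (mod 5); new modulus lcm = 45.
    Write x = 6 + 9·t and substitute into x ≡ 2 (mod 5): 9·t ≡ 2 − 6 = -4 (mod 5).
    Reduce coefficients mod 5: 4·t ≡ 1 (mod 5).
    The inverse of 4 mod 5 is 4 (since 4·4 = 16 = 3·5 + 1), so t ≡ 4·1 = 4 ≡ 4 (mod 5).
    Then x = 6 + 9·4 = 42, valid modulo lcm(9, 5) = 45: x ≡ 42 (mod 45).
  Combine with x ≡ 13 (mod 17); new modulus lcm = 765.
    Write x = 42 + 45·t and substitute into x ≡ 13 (mod 17): 45·t ≡ 13 − 42 = -29 (mod 17).
    Reduce coefficients mod 17: 11·t ≡ 5 (mod 17).
    The inverse of 11 mod 17 is 14 (since 11·14 = 154 = 9·17 + 1), so t ≡ 14·5 = 70 ≡ 2 (mod 17).
    Then x = 42 + 45·2 = 132, valid modulo lcm(45, 17) = 765: x ≡ 132 (mod 765).
  Combine with x ≡ 15 (mod 16); new modulus lcm = 12240.
    Write x = 132 + 765·t and substitute into x ≡ 15 (mod 16): 765·t ≡ 15 − 132 = -117 (mod 16).
    Reduce coefficients mod 16: 13·t ≡ 11 (mod 16).
    The inverse of 13 mod 16 is 5 (since 13·5 = 65 = 4·16 + 1), so t ≡ 5·11 = 55 ≡ 7 (mod 16).
    Then x = 132 + 765·7 = 5487, valid modulo lcm(765, 16) = 12240: x ≡ 5487 (mod 12240).
Verify against each original: 5487 mod 9 = 6, 5487 mod 5 = 2, 5487 mod 17 = 13, 5487 mod 16 = 15.

x ≡ 5487 (mod 12240).
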